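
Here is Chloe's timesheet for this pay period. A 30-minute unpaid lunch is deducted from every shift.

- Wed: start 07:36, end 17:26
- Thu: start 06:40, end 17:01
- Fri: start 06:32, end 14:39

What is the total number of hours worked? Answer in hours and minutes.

Wed: 07:36–17:26 = 9 h 50 min; less 30 min break → 9 h 20 min
Thu: 06:40–17:01 = 10 h 21 min; less 30 min break → 9 h 51 min
Fri: 06:32–14:39 = 8 h 7 min; less 30 min break → 7 h 37 min
Total: 9 h 20 min + 9 h 51 min + 7 h 37 min = 26 h 48 min.

26 h 48 min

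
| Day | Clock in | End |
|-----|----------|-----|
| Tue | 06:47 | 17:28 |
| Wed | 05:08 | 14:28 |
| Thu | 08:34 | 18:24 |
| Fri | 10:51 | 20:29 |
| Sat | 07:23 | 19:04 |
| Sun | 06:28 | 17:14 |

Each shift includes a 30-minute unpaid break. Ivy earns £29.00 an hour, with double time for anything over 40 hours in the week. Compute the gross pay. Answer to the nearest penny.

£2258.13

Tue: 06:47–17:28 = 10 h 41 min; less 30 min break → 10 h 11 min
Wed: 05:08–14:28 = 9 h 20 min; less 30 min break → 8 h 50 min
Thu: 08:34–18:24 = 9 h 50 min; less 30 min break → 9 h 20 min
Fri: 10:51–20:29 = 9 h 38 min; less 30 min break → 9 h 8 min
Sat: 07:23–19:04 = 11 h 41 min; less 30 min break → 11 h 11 min
Sun: 06:28–17:14 = 10 h 46 min; less 30 min break → 10 h 16 min
Total worked: 58 h 56 min = 3536 min.
Regular 40 h 0 min = 2400 min at £29.00/h; overtime 18 h 56 min = 1136 min at £58.00/h.
Pay = (2400 × £29.00 + 1136 × £58.00) ÷ 60 = £2258.13.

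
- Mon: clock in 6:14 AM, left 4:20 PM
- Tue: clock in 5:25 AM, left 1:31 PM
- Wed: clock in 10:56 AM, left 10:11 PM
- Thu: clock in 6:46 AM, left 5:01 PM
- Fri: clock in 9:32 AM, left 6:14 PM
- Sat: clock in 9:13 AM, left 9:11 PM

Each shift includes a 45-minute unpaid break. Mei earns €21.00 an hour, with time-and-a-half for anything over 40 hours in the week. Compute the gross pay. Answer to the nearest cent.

Mon: 6:14 AM–4:20 PM = 10 h 6 min; less 45 min break → 9 h 21 min
Tue: 5:25 AM–1:31 PM = 8 h 6 min; less 45 min break → 7 h 21 min
Wed: 10:56 AM–10:11 PM = 11 h 15 min; less 45 min break → 10 h 30 min
Thu: 6:46 AM–5:01 PM = 10 h 15 min; less 45 min break → 9 h 30 min
Fri: 9:32 AM–6:14 PM = 8 h 42 min; less 45 min break → 7 h 57 min
Sat: 9:13 AM–9:11 PM = 11 h 58 min; less 45 min break → 11 h 13 min
Total worked: 55 h 52 min = 3352 min.
Regular 40 h 0 min = 2400 min at €21.00/h; overtime 15 h 52 min = 952 min at €31.50/h.
Pay = (2400 × €21.00 + 952 × €31.50) ÷ 60 = €1339.80.

€1339.80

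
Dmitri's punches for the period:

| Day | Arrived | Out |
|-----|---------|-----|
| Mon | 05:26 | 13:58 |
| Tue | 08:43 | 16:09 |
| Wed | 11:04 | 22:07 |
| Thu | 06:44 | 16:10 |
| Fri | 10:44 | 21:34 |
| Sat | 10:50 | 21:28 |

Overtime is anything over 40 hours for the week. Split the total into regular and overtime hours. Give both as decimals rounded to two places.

Mon: 05:26–13:58 = 8 h 32 min
Tue: 08:43–16:09 = 7 h 26 min
Wed: 11:04–22:07 = 11 h 3 min
Thu: 06:44–16:10 = 9 h 26 min
Fri: 10:44–21:34 = 10 h 50 min
Sat: 10:50–21:28 = 10 h 38 min
Total worked: 57 h 55 min = 57.92 h.
Threshold 40 h → overtime 17 h 55 min, regular 40 h 0 min.

Regular 40.00 hours, overtime 17.92 hours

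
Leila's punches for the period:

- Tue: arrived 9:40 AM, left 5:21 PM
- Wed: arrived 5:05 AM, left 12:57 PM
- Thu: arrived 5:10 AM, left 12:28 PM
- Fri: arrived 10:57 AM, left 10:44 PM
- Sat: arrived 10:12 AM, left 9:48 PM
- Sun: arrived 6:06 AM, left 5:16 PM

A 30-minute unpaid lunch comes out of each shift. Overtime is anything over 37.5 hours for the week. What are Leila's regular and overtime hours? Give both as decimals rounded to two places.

Regular 37.50 hours, overtime 16.90 hours

Tue: 9:40 AM–5:21 PM = 7 h 41 min; less 30 min break → 7 h 11 min
Wed: 5:05 AM–12:57 PM = 7 h 52 min; less 30 min break → 7 h 22 min
Thu: 5:10 AM–12:28 PM = 7 h 18 min; less 30 min break → 6 h 48 min
Fri: 10:57 AM–10:44 PM = 11 h 47 min; less 30 min break → 11 h 17 min
Sat: 10:12 AM–9:48 PM = 11 h 36 min; less 30 min break → 11 h 6 min
Sun: 6:06 AM–5:16 PM = 11 h 10 min; less 30 min break → 10 h 40 min
Total worked: 54 h 24 min = 54.40 h.
Threshold 37.5 h → overtime 16 h 54 min, regular 37 h 30 min.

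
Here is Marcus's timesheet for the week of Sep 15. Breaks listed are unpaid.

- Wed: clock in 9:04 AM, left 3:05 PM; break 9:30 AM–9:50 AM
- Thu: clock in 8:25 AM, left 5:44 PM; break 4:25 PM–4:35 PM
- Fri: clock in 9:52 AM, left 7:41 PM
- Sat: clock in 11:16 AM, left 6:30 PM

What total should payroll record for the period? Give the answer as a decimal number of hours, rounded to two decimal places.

Wed: 9:04 AM–3:05 PM = 6 h 1 min; less 20 min break → 5 h 41 min
Thu: 8:25 AM–5:44 PM = 9 h 19 min; less 10 min break → 9 h 9 min
Fri: 9:52 AM–7:41 PM = 9 h 49 min
Sat: 11:16 AM–6:30 PM = 7 h 14 min
Total: 5 h 41 min + 9 h 9 min + 9 h 49 min + 7 h 14 min = 31 h 53 min.

31.88 hours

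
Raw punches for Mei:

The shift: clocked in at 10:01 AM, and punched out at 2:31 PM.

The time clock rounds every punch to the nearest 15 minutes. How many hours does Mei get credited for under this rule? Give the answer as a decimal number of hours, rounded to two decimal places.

The shift: in 10:01 AM→10:00 AM, out 2:31 PM→2:30 PM; 4 h 30 min

4.50 hours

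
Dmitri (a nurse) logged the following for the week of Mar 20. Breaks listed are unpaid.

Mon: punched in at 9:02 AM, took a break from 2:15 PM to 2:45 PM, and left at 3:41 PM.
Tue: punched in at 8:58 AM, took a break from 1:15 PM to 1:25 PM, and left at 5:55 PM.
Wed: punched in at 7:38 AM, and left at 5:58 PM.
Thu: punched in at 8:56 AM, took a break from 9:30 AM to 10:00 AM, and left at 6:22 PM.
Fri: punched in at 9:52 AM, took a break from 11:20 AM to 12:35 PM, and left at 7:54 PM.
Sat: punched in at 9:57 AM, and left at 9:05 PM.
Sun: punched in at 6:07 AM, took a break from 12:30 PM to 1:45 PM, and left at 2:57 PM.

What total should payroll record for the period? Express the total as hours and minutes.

Mon: 9:02 AM–3:41 PM = 6 h 39 min; less 30 min break → 6 h 9 min
Tue: 8:58 AM–5:55 PM = 8 h 57 min; less 10 min break → 8 h 47 min
Wed: 7:38 AM–5:58 PM = 10 h 20 min
Thu: 8:56 AM–6:22 PM = 9 h 26 min; less 30 min break → 8 h 56 min
Fri: 9:52 AM–7:54 PM = 10 h 2 min; less 75 min break → 8 h 47 min
Sat: 9:57 AM–9:05 PM = 11 h 8 min
Sun: 6:07 AM–2:57 PM = 8 h 50 min; less 75 min break → 7 h 35 min
Total: 6 h 9 min + 8 h 47 min + 10 h 20 min + 8 h 56 min + 8 h 47 min + 11 h 8 min + 7 h 35 min = 61 h 42 min.

61 h 42 min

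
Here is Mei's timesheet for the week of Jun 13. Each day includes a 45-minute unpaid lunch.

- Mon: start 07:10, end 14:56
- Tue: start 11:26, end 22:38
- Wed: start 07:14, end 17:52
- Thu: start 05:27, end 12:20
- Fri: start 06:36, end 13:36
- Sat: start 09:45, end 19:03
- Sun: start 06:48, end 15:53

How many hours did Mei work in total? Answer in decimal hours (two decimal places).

56.62 hours

Mon: 07:10–14:56 = 7 h 46 min; less 45 min break → 7 h 1 min
Tue: 11:26–22:38 = 11 h 12 min; less 45 min break → 10 h 27 min
Wed: 07:14–17:52 = 10 h 38 min; less 45 min break → 9 h 53 min
Thu: 05:27–12:20 = 6 h 53 min; less 45 min break → 6 h 8 min
Fri: 06:36–13:36 = 7 h 0 min; less 45 min break → 6 h 15 min
Sat: 09:45–19:03 = 9 h 18 min; less 45 min break → 8 h 33 min
Sun: 06:48–15:53 = 9 h 5 min; less 45 min break → 8 h 20 min
Total: 7 h 1 min + 10 h 27 min + 9 h 53 min + 6 h 8 min + 6 h 15 min + 8 h 33 min + 8 h 20 min = 56 h 37 min.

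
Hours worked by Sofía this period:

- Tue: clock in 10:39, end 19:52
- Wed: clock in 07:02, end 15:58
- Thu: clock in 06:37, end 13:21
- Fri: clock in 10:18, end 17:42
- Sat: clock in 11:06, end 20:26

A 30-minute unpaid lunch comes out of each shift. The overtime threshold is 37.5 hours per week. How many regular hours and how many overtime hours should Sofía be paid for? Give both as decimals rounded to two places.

Tue: 10:39–19:52 = 9 h 13 min; less 30 min break → 8 h 43 min
Wed: 07:02–15:58 = 8 h 56 min; less 30 min break → 8 h 26 min
Thu: 06:37–13:21 = 6 h 44 min; less 30 min break → 6 h 14 min
Fri: 10:18–17:42 = 7 h 24 min; less 30 min break → 6 h 54 min
Sat: 11:06–20:26 = 9 h 20 min; less 30 min break → 8 h 50 min
Total worked: 39 h 7 min = 39.12 h.
Threshold 37.5 h → overtime 1 h 37 min, regular 37 h 30 min.

Regular 37.50 hours, overtime 1.62 hours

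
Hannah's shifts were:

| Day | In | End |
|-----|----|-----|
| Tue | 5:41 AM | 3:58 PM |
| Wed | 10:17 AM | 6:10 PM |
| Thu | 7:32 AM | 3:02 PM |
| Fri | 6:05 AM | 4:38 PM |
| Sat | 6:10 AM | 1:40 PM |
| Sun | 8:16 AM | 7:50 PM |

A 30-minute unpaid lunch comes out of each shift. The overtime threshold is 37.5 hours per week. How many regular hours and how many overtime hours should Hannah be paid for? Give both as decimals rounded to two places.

Regular 37.50 hours, overtime 14.78 hours

Tue: 5:41 AM–3:58 PM = 10 h 17 min; less 30 min break → 9 h 47 min
Wed: 10:17 AM–6:10 PM = 7 h 53 min; less 30 min break → 7 h 23 min
Thu: 7:32 AM–3:02 PM = 7 h 30 min; less 30 min break → 7 h 0 min
Fri: 6:05 AM–4:38 PM = 10 h 33 min; less 30 min break → 10 h 3 min
Sat: 6:10 AM–1:40 PM = 7 h 30 min; less 30 min break → 7 h 0 min
Sun: 8:16 AM–7:50 PM = 11 h 34 min; less 30 min break → 11 h 4 min
Total worked: 52 h 17 min = 52.28 h.
Threshold 37.5 h → overtime 14 h 47 min, regular 37 h 30 min.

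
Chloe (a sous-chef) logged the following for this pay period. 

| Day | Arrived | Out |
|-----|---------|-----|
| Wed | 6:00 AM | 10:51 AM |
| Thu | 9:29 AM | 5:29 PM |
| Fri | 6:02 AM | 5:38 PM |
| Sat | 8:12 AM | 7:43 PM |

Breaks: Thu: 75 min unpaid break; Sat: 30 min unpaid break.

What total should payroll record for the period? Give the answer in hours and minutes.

34 h 13 min

Wed: 6:00 AM–10:51 AM = 4 h 51 min
Thu: 9:29 AM–5:29 PM = 8 h 0 min; less 75 min break → 6 h 45 min
Fri: 6:02 AM–5:38 PM = 11 h 36 min
Sat: 8:12 AM–7:43 PM = 11 h 31 min; less 30 min break → 11 h 1 min
Total: 4 h 51 min + 6 h 45 min + 11 h 36 min + 11 h 1 min = 34 h 13 min.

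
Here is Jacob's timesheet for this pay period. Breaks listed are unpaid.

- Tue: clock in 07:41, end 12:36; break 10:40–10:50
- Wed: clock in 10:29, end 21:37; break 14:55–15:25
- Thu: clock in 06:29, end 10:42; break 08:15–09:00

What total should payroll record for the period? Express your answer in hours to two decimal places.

18.85 hours

Tue: 07:41–12:36 = 4 h 55 min; less 10 min break → 4 h 45 min
Wed: 10:29–21:37 = 11 h 8 min; less 30 min break → 10 h 38 min
Thu: 06:29–10:42 = 4 h 13 min; less 45 min break → 3 h 28 min
Total: 4 h 45 min + 10 h 38 min + 3 h 28 min = 18 h 51 min.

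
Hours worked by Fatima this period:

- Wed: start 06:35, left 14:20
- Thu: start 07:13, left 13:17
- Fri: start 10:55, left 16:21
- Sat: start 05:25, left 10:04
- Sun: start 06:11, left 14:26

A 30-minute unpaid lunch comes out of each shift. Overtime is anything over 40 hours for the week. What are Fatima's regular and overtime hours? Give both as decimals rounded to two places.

Regular 29.65 hours, overtime 0.00 hours

Wed: 06:35–14:20 = 7 h 45 min; less 30 min break → 7 h 15 min
Thu: 07:13–13:17 = 6 h 4 min; less 30 min break → 5 h 34 min
Fri: 10:55–16:21 = 5 h 26 min; less 30 min break → 4 h 56 min
Sat: 05:25–10:04 = 4 h 39 min; less 30 min break → 4 h 9 min
Sun: 06:11–14:26 = 8 h 15 min; less 30 min break → 7 h 45 min
Total worked: 29 h 39 min = 29.65 h.
Threshold 40 h → overtime 0 h 0 min, regular 29 h 39 min.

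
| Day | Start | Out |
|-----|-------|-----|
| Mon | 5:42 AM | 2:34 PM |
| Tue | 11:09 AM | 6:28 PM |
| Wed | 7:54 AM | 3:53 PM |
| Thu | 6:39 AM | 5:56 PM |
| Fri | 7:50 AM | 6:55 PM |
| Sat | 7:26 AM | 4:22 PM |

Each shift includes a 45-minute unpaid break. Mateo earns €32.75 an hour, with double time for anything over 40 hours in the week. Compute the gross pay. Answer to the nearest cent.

Mon: 5:42 AM–2:34 PM = 8 h 52 min; less 45 min break → 8 h 7 min
Tue: 11:09 AM–6:28 PM = 7 h 19 min; less 45 min break → 6 h 34 min
Wed: 7:54 AM–3:53 PM = 7 h 59 min; less 45 min break → 7 h 14 min
Thu: 6:39 AM–5:56 PM = 11 h 17 min; less 45 min break → 10 h 32 min
Fri: 7:50 AM–6:55 PM = 11 h 5 min; less 45 min break → 10 h 20 min
Sat: 7:26 AM–4:22 PM = 8 h 56 min; less 45 min break → 8 h 11 min
Total worked: 50 h 58 min = 3058 min.
Regular 40 h 0 min = 2400 min at €32.75/h; overtime 10 h 58 min = 658 min at €65.50/h.
Pay = (2400 × €32.75 + 658 × €65.50) ÷ 60 = €2028.32.

€2028.32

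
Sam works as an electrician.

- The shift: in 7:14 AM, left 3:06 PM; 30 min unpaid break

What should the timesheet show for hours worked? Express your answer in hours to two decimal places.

7.37 hours

The shift: 7:14 AM–3:06 PM = 7 h 52 min; less 30 min break → 7 h 22 min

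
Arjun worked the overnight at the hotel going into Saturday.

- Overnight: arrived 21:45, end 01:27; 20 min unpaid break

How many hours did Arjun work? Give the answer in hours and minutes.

3 h 22 min

Overnight: 21:45 → midnight = 2 h 15 min; midnight → 01:27 = 1 h 27 min; span 3 h 42 min; less 20 min break → 3 h 22 min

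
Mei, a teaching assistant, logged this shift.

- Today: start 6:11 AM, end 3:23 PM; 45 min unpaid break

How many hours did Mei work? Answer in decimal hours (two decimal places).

Today: 6:11 AM–3:23 PM = 9 h 12 min; less 45 min break → 8 h 27 min

8.45 hours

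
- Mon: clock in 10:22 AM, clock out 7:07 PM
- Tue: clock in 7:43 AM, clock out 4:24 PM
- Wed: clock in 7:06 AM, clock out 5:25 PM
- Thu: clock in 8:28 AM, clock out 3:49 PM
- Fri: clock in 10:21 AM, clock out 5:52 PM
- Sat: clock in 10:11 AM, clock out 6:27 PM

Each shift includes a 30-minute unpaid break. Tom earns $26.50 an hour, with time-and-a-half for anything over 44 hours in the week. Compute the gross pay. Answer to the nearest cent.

Mon: 10:22 AM–7:07 PM = 8 h 45 min; less 30 min break → 8 h 15 min
Tue: 7:43 AM–4:24 PM = 8 h 41 min; less 30 min break → 8 h 11 min
Wed: 7:06 AM–5:25 PM = 10 h 19 min; less 30 min break → 9 h 49 min
Thu: 8:28 AM–3:49 PM = 7 h 21 min; less 30 min break → 6 h 51 min
Fri: 10:21 AM–5:52 PM = 7 h 31 min; less 30 min break → 7 h 1 min
Sat: 10:11 AM–6:27 PM = 8 h 16 min; less 30 min break → 7 h 46 min
Total worked: 47 h 53 min = 2873 min.
Regular 44 h 0 min = 2640 min at $26.50/h; overtime 3 h 53 min = 233 min at $39.75/h.
Pay = (2640 × $26.50 + 233 × $39.75) ÷ 60 = $1320.36.

$1320.36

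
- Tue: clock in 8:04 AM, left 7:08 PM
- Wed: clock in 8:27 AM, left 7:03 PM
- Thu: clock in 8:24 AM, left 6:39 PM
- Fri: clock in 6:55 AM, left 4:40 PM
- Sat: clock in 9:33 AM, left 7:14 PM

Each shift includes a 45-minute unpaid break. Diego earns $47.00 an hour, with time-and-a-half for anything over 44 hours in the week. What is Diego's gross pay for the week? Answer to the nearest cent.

$2321.80

Tue: 8:04 AM–7:08 PM = 11 h 4 min; less 45 min break → 10 h 19 min
Wed: 8:27 AM–7:03 PM = 10 h 36 min; less 45 min break → 9 h 51 min
Thu: 8:24 AM–6:39 PM = 10 h 15 min; less 45 min break → 9 h 30 min
Fri: 6:55 AM–4:40 PM = 9 h 45 min; less 45 min break → 9 h 0 min
Sat: 9:33 AM–7:14 PM = 9 h 41 min; less 45 min break → 8 h 56 min
Total worked: 47 h 36 min = 2856 min.
Regular 44 h 0 min = 2640 min at $47.00/h; overtime 3 h 36 min = 216 min at $70.50/h.
Pay = (2640 × $47.00 + 216 × $70.50) ÷ 60 = $2321.80.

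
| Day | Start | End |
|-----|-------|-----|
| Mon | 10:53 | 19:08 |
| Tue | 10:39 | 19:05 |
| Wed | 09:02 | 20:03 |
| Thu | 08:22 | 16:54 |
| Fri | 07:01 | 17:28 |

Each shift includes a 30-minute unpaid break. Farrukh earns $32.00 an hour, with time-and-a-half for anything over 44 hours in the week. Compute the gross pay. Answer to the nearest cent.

Mon: 10:53–19:08 = 8 h 15 min; less 30 min break → 7 h 45 min
Tue: 10:39–19:05 = 8 h 26 min; less 30 min break → 7 h 56 min
Wed: 09:02–20:03 = 11 h 1 min; less 30 min break → 10 h 31 min
Thu: 08:22–16:54 = 8 h 32 min; less 30 min break → 8 h 2 min
Fri: 07:01–17:28 = 10 h 27 min; less 30 min break → 9 h 57 min
Total worked: 44 h 11 min = 2651 min.
Regular 44 h 0 min = 2640 min at $32.00/h; overtime 0 h 11 min = 11 min at $48.00/h.
Pay = (2640 × $32.00 + 11 × $48.00) ÷ 60 = $1416.80.

$1416.80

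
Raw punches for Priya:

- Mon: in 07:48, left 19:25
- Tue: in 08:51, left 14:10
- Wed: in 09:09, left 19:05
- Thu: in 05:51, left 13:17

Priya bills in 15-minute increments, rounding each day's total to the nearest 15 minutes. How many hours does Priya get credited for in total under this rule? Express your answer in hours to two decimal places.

Mon: 07:48–19:25 = 11 h 37 min → rounds to 11 h 30 min
Tue: 08:51–14:10 = 5 h 19 min → rounds to 5 h 15 min
Wed: 09:09–19:05 = 9 h 56 min → rounds to 10 h 0 min
Thu: 05:51–13:17 = 7 h 26 min → rounds to 7 h 30 min
Total credited: 34 h 15 min.

34.25 hours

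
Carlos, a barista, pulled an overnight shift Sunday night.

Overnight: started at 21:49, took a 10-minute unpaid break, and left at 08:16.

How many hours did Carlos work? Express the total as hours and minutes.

Overnight: 21:49 → midnight = 2 h 11 min; midnight → 08:16 = 8 h 16 min; span 10 h 27 min; less 10 min break → 10 h 17 min

10 h 17 min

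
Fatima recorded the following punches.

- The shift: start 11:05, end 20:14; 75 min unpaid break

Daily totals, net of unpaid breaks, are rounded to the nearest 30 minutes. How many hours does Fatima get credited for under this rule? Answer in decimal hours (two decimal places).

The shift: 11:05–20:14 = 9 h 9 min − 75 min = 7 h 54 min → rounds to 8 h 0 min

8.00 hours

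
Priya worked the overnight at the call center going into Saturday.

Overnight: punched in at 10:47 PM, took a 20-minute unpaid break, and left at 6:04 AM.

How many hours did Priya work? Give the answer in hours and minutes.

6 h 57 min

Overnight: 10:47 PM → midnight = 1 h 13 min; midnight → 6:04 AM = 6 h 4 min; span 7 h 17 min; less 20 min break → 6 h 57 min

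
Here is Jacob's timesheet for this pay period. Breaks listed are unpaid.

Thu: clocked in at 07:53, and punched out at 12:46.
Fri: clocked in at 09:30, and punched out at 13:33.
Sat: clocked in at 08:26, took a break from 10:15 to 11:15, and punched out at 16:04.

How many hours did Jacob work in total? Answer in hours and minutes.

Thu: 07:53–12:46 = 4 h 53 min
Fri: 09:30–13:33 = 4 h 3 min
Sat: 08:26–16:04 = 7 h 38 min; less 60 min break → 6 h 38 min
Total: 4 h 53 min + 4 h 3 min + 6 h 38 min = 15 h 34 min.

15 h 34 min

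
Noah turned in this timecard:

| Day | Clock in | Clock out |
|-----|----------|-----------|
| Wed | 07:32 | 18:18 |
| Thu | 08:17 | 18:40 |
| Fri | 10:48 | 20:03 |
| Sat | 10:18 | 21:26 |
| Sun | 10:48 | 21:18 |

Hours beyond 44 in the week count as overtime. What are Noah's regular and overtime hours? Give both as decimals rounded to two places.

Regular 44.00 hours, overtime 8.03 hours

Wed: 07:32–18:18 = 10 h 46 min
Thu: 08:17–18:40 = 10 h 23 min
Fri: 10:48–20:03 = 9 h 15 min
Sat: 10:18–21:26 = 11 h 8 min
Sun: 10:48–21:18 = 10 h 30 min
Total worked: 52 h 2 min = 52.03 h.
Threshold 44 h → overtime 8 h 2 min, regular 44 h 0 min.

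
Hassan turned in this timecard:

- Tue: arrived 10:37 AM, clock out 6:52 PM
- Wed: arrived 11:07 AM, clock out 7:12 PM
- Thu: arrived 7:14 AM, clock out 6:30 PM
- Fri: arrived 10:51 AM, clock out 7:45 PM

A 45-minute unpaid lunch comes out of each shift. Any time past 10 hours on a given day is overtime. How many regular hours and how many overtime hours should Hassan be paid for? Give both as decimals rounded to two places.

Tue: 10:37 AM–6:52 PM = 8 h 15 min; less 45 min break → 7 h 30 min
Wed: 11:07 AM–7:12 PM = 8 h 5 min; less 45 min break → 7 h 20 min
Thu: 7:14 AM–6:30 PM = 11 h 16 min; less 45 min break → 10 h 31 min
Fri: 10:51 AM–7:45 PM = 8 h 54 min; less 45 min break → 8 h 9 min
Tue reg 7 h 30 min / OT 0 h 0 min; Wed reg 7 h 20 min / OT 0 h 0 min; Thu reg 10 h 0 min / OT 0 h 31 min; Fri reg 8 h 9 min / OT 0 h 0 min.
Totals: regular 32 h 59 min, overtime 0 h 31 min.

Regular 32.98 hours, overtime 0.52 hours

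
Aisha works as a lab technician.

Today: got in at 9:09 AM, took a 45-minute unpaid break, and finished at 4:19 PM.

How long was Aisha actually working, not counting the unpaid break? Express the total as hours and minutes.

Today: 9:09 AM–4:19 PM = 7 h 10 min; less 45 min break → 6 h 25 min

6 h 25 min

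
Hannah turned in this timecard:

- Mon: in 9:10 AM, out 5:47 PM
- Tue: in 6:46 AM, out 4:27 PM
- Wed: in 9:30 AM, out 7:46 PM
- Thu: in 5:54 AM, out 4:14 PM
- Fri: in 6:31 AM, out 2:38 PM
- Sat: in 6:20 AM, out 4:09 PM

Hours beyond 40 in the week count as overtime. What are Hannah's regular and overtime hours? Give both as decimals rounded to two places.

Regular 40.00 hours, overtime 16.83 hours

Mon: 9:10 AM–5:47 PM = 8 h 37 min
Tue: 6:46 AM–4:27 PM = 9 h 41 min
Wed: 9:30 AM–7:46 PM = 10 h 16 min
Thu: 5:54 AM–4:14 PM = 10 h 20 min
Fri: 6:31 AM–2:38 PM = 8 h 7 min
Sat: 6:20 AM–4:09 PM = 9 h 49 min
Total worked: 56 h 50 min = 56.83 h.
Threshold 40 h → overtime 16 h 50 min, regular 40 h 0 min.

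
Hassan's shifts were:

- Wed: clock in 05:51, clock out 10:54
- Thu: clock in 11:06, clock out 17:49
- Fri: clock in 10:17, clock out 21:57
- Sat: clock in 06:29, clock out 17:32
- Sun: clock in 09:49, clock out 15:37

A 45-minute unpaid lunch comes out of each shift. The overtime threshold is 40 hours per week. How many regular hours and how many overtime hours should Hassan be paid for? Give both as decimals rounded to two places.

Regular 36.53 hours, overtime 0.00 hours

Wed: 05:51–10:54 = 5 h 3 min; less 45 min break → 4 h 18 min
Thu: 11:06–17:49 = 6 h 43 min; less 45 min break → 5 h 58 min
Fri: 10:17–21:57 = 11 h 40 min; less 45 min break → 10 h 55 min
Sat: 06:29–17:32 = 11 h 3 min; less 45 min break → 10 h 18 min
Sun: 09:49–15:37 = 5 h 48 min; less 45 min break → 5 h 3 min
Total worked: 36 h 32 min = 36.53 h.
Threshold 40 h → overtime 0 h 0 min, regular 36 h 32 min.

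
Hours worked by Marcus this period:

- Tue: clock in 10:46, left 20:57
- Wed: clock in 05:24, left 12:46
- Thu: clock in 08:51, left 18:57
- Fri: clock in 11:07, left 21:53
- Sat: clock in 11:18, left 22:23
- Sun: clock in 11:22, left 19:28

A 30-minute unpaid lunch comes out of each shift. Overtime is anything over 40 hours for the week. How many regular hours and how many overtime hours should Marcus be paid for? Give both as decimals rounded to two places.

Regular 40.00 hours, overtime 14.60 hours

Tue: 10:46–20:57 = 10 h 11 min; less 30 min break → 9 h 41 min
Wed: 05:24–12:46 = 7 h 22 min; less 30 min break → 6 h 52 min
Thu: 08:51–18:57 = 10 h 6 min; less 30 min break → 9 h 36 min
Fri: 11:07–21:53 = 10 h 46 min; less 30 min break → 10 h 16 min
Sat: 11:18–22:23 = 11 h 5 min; less 30 min break → 10 h 35 min
Sun: 11:22–19:28 = 8 h 6 min; less 30 min break → 7 h 36 min
Total worked: 54 h 36 min = 54.60 h.
Threshold 40 h → overtime 14 h 36 min, regular 40 h 0 min.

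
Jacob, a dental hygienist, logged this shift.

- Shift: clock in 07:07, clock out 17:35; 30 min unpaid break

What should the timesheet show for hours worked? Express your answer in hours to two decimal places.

9.97 hours

Shift: 07:07–17:35 = 10 h 28 min; less 30 min break → 9 h 58 min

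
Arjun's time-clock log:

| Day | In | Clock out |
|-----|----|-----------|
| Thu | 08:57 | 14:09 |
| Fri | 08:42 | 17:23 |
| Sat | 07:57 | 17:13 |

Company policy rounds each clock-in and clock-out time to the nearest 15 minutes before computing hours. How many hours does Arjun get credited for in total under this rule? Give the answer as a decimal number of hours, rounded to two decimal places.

Thu: in 08:57→09:00, out 14:09→14:15; 5 h 15 min
Fri: in 08:42→08:45, out 17:23→17:30; 8 h 45 min
Sat: in 07:57→08:00, out 17:13→17:15; 9 h 15 min
Total credited: 23 h 15 min.

23.25 hours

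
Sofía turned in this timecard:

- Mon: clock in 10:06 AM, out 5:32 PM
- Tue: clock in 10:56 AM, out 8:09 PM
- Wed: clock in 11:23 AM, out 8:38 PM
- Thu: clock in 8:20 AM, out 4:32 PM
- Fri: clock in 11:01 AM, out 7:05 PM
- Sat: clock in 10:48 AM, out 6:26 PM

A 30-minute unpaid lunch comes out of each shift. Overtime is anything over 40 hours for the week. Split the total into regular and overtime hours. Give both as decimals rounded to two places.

Mon: 10:06 AM–5:32 PM = 7 h 26 min; less 30 min break → 6 h 56 min
Tue: 10:56 AM–8:09 PM = 9 h 13 min; less 30 min break → 8 h 43 min
Wed: 11:23 AM–8:38 PM = 9 h 15 min; less 30 min break → 8 h 45 min
Thu: 8:20 AM–4:32 PM = 8 h 12 min; less 30 min break → 7 h 42 min
Fri: 11:01 AM–7:05 PM = 8 h 4 min; less 30 min break → 7 h 34 min
Sat: 10:48 AM–6:26 PM = 7 h 38 min; less 30 min break → 7 h 8 min
Total worked: 46 h 48 min = 46.80 h.
Threshold 40 h → overtime 6 h 48 min, regular 40 h 0 min.

Regular 40.00 hours, overtime 6.80 hours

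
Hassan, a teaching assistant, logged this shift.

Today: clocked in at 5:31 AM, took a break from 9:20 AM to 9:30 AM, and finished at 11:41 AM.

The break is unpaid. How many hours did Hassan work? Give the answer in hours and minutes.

Today: 5:31 AM–11:41 AM = 6 h 10 min; less 10 min break → 6 h 0 min

6 h 0 min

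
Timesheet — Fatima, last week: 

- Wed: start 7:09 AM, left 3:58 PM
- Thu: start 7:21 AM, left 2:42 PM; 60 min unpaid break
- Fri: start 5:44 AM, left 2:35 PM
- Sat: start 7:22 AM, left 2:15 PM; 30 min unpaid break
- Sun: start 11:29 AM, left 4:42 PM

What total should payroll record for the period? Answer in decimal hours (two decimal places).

Wed: 7:09 AM–3:58 PM = 8 h 49 min
Thu: 7:21 AM–2:42 PM = 7 h 21 min; less 60 min break → 6 h 21 min
Fri: 5:44 AM–2:35 PM = 8 h 51 min
Sat: 7:22 AM–2:15 PM = 6 h 53 min; less 30 min break → 6 h 23 min
Sun: 11:29 AM–4:42 PM = 5 h 13 min
Total: 8 h 49 min + 6 h 21 min + 8 h 51 min + 6 h 23 min + 5 h 13 min = 35 h 37 min.

35.62 hours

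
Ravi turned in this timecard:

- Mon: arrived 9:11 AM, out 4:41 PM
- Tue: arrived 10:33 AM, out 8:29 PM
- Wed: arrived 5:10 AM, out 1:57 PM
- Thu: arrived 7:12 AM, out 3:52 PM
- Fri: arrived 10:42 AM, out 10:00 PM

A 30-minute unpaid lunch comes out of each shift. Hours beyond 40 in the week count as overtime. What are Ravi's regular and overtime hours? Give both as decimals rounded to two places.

Regular 40.00 hours, overtime 3.68 hours

Mon: 9:11 AM–4:41 PM = 7 h 30 min; less 30 min break → 7 h 0 min
Tue: 10:33 AM–8:29 PM = 9 h 56 min; less 30 min break → 9 h 26 min
Wed: 5:10 AM–1:57 PM = 8 h 47 min; less 30 min break → 8 h 17 min
Thu: 7:12 AM–3:52 PM = 8 h 40 min; less 30 min break → 8 h 10 min
Fri: 10:42 AM–10:00 PM = 11 h 18 min; less 30 min break → 10 h 48 min
Total worked: 43 h 41 min = 43.68 h.
Threshold 40 h → overtime 3 h 41 min, regular 40 h 0 min.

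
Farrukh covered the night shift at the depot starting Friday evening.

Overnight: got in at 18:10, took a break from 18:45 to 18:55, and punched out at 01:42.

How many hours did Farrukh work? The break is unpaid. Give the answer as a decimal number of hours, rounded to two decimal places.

7.37 hours

Overnight: 18:10 → midnight = 5 h 50 min; midnight → 01:42 = 1 h 42 min; span 7 h 32 min; less 10 min break → 7 h 22 min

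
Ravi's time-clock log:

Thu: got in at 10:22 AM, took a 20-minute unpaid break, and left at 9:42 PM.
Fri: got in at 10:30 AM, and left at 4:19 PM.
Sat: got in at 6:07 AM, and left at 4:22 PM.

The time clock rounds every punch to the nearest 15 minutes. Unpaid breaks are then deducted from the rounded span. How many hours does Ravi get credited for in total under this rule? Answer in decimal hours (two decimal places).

Thu: in 10:22 AM→10:15 AM, out 9:42 PM→9:45 PM; 11 h 30 min − 20 min = 11 h 10 min
Fri: in 10:30 AM→10:30 AM, out 4:19 PM→4:15 PM; 5 h 45 min
Sat: in 6:07 AM→6:00 AM, out 4:22 PM→4:15 PM; 10 h 15 min
Total credited: 27 h 10 min.

27.17 hours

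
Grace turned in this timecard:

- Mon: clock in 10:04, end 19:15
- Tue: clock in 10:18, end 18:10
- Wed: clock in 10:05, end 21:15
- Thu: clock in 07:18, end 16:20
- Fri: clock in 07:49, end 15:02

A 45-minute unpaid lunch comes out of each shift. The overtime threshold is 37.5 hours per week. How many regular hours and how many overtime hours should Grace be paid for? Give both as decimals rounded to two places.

Mon: 10:04–19:15 = 9 h 11 min; less 45 min break → 8 h 26 min
Tue: 10:18–18:10 = 7 h 52 min; less 45 min break → 7 h 7 min
Wed: 10:05–21:15 = 11 h 10 min; less 45 min break → 10 h 25 min
Thu: 07:18–16:20 = 9 h 2 min; less 45 min break → 8 h 17 min
Fri: 07:49–15:02 = 7 h 13 min; less 45 min break → 6 h 28 min
Total worked: 40 h 43 min = 40.72 h.
Threshold 37.5 h → overtime 3 h 13 min, regular 37 h 30 min.

Regular 37.50 hours, overtime 3.22 hours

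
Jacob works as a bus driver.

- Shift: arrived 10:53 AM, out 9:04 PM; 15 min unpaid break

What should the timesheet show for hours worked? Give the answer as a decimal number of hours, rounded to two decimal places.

9.93 hours

Shift: 10:53 AM–9:04 PM = 10 h 11 min; less 15 min break → 9 h 56 min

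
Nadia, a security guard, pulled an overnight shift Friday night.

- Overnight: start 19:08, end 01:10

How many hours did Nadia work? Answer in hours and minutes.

Overnight: 19:08 → midnight = 4 h 52 min; midnight → 01:10 = 1 h 10 min; span 6 h 2 min

6 h 2 min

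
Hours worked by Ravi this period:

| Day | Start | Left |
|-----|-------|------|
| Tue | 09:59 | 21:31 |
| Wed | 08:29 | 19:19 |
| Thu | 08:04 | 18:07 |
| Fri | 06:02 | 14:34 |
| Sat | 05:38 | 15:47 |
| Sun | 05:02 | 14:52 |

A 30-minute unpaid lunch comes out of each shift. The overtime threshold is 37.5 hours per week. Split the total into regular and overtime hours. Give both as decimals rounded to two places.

Tue: 09:59–21:31 = 11 h 32 min; less 30 min break → 11 h 2 min
Wed: 08:29–19:19 = 10 h 50 min; less 30 min break → 10 h 20 min
Thu: 08:04–18:07 = 10 h 3 min; less 30 min break → 9 h 33 min
Fri: 06:02–14:34 = 8 h 32 min; less 30 min break → 8 h 2 min
Sat: 05:38–15:47 = 10 h 9 min; less 30 min break → 9 h 39 min
Sun: 05:02–14:52 = 9 h 50 min; less 30 min break → 9 h 20 min
Total worked: 57 h 56 min = 57.93 h.
Threshold 37.5 h → overtime 20 h 26 min, regular 37 h 30 min.

Regular 37.50 hours, overtime 20.43 hours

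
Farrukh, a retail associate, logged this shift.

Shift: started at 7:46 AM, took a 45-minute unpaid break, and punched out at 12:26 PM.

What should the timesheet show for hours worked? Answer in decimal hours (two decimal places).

Shift: 7:46 AM–12:26 PM = 4 h 40 min; less 45 min break → 3 h 55 min

3.92 hours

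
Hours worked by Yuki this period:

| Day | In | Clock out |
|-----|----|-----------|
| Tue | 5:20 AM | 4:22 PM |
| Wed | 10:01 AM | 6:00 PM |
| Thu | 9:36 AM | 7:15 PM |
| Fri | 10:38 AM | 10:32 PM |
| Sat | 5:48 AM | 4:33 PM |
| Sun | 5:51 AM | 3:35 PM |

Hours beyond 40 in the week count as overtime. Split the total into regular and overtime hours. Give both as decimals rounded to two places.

Tue: 5:20 AM–4:22 PM = 11 h 2 min
Wed: 10:01 AM–6:00 PM = 7 h 59 min
Thu: 9:36 AM–7:15 PM = 9 h 39 min
Fri: 10:38 AM–10:32 PM = 11 h 54 min
Sat: 5:48 AM–4:33 PM = 10 h 45 min
Sun: 5:51 AM–3:35 PM = 9 h 44 min
Total worked: 61 h 3 min = 61.05 h.
Threshold 40 h → overtime 21 h 3 min, regular 40 h 0 min.

Regular 40.00 hours, overtime 21.05 hours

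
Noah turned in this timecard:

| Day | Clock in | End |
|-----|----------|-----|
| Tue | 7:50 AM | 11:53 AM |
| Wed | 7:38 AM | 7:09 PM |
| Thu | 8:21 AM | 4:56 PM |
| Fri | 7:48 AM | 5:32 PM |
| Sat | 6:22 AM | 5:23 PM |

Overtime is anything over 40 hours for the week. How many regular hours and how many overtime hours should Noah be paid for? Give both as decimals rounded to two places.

Tue: 7:50 AM–11:53 AM = 4 h 3 min
Wed: 7:38 AM–7:09 PM = 11 h 31 min
Thu: 8:21 AM–4:56 PM = 8 h 35 min
Fri: 7:48 AM–5:32 PM = 9 h 44 min
Sat: 6:22 AM–5:23 PM = 11 h 1 min
Total worked: 44 h 54 min = 44.90 h.
Threshold 40 h → overtime 4 h 54 min, regular 40 h 0 min.

Regular 40.00 hours, overtime 4.90 hours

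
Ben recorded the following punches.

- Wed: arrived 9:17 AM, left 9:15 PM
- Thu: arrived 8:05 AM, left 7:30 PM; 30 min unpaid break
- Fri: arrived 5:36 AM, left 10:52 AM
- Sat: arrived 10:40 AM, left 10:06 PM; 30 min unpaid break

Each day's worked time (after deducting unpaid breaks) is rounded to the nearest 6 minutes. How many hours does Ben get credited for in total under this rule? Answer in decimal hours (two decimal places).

Wed: 9:17 AM–9:15 PM = 11 h 58 min → rounds to 12 h 0 min
Thu: 8:05 AM–7:30 PM = 11 h 25 min − 30 min = 10 h 55 min → rounds to 10 h 54 min
Fri: 5:36 AM–10:52 AM = 5 h 16 min → rounds to 5 h 18 min
Sat: 10:40 AM–10:06 PM = 11 h 26 min − 30 min = 10 h 56 min → rounds to 10 h 54 min
Total credited: 39 h 6 min.

39.10 hours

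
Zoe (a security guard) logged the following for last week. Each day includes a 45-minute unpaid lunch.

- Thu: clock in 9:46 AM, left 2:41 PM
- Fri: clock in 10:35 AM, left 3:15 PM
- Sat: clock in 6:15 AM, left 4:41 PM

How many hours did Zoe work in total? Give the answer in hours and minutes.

Thu: 9:46 AM–2:41 PM = 4 h 55 min; less 45 min break → 4 h 10 min
Fri: 10:35 AM–3:15 PM = 4 h 40 min; less 45 min break → 3 h 55 min
Sat: 6:15 AM–4:41 PM = 10 h 26 min; less 45 min break → 9 h 41 min
Total: 4 h 10 min + 3 h 55 min + 9 h 41 min = 17 h 46 min.

17 h 46 min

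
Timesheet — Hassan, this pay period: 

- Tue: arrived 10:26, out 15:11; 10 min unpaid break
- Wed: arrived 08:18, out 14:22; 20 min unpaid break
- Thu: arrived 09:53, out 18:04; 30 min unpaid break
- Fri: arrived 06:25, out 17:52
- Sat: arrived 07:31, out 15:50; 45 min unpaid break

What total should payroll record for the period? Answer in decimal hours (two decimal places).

Tue: 10:26–15:11 = 4 h 45 min; less 10 min break → 4 h 35 min
Wed: 08:18–14:22 = 6 h 4 min; less 20 min break → 5 h 44 min
Thu: 09:53–18:04 = 8 h 11 min; less 30 min break → 7 h 41 min
Fri: 06:25–17:52 = 11 h 27 min
Sat: 07:31–15:50 = 8 h 19 min; less 45 min break → 7 h 34 min
Total: 4 h 35 min + 5 h 44 min + 7 h 41 min + 11 h 27 min + 7 h 34 min = 37 h 1 min.

37.02 hours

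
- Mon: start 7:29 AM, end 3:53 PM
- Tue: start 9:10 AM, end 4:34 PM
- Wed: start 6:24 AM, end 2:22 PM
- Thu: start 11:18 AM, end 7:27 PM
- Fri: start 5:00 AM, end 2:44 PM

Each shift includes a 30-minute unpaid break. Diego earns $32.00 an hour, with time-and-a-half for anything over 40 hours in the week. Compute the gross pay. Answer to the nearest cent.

$1252.80

Mon: 7:29 AM–3:53 PM = 8 h 24 min; less 30 min break → 7 h 54 min
Tue: 9:10 AM–4:34 PM = 7 h 24 min; less 30 min break → 6 h 54 min
Wed: 6:24 AM–2:22 PM = 7 h 58 min; less 30 min break → 7 h 28 min
Thu: 11:18 AM–7:27 PM = 8 h 9 min; less 30 min break → 7 h 39 min
Fri: 5:00 AM–2:44 PM = 9 h 44 min; less 30 min break → 9 h 14 min
Total worked: 39 h 9 min = 2349 min.
Regular 39 h 9 min = 2349 min at $32.00/h; overtime 0 h 0 min = 0 min at $48.00/h.
Pay = (2349 × $32.00 + 0 × $48.00) ÷ 60 = $1252.80.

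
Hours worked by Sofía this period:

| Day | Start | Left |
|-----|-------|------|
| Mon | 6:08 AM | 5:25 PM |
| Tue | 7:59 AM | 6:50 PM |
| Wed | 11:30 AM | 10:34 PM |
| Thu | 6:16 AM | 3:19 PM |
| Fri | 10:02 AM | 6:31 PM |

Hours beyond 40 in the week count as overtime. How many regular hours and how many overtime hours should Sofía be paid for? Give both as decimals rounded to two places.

Regular 40.00 hours, overtime 10.73 hours

Mon: 6:08 AM–5:25 PM = 11 h 17 min
Tue: 7:59 AM–6:50 PM = 10 h 51 min
Wed: 11:30 AM–10:34 PM = 11 h 4 min
Thu: 6:16 AM–3:19 PM = 9 h 3 min
Fri: 10:02 AM–6:31 PM = 8 h 29 min
Total worked: 50 h 44 min = 50.73 h.
Threshold 40 h → overtime 10 h 44 min, regular 40 h 0 min.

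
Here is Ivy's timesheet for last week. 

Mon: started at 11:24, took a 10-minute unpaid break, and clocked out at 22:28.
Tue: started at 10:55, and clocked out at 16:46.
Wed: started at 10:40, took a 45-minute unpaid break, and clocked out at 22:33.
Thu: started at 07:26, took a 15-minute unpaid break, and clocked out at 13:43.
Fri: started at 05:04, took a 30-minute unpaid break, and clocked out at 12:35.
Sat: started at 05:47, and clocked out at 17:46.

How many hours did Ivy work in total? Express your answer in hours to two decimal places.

Mon: 11:24–22:28 = 11 h 4 min; less 10 min break → 10 h 54 min
Tue: 10:55–16:46 = 5 h 51 min
Wed: 10:40–22:33 = 11 h 53 min; less 45 min break → 11 h 8 min
Thu: 07:26–13:43 = 6 h 17 min; less 15 min break → 6 h 2 min
Fri: 05:04–12:35 = 7 h 31 min; less 30 min break → 7 h 1 min
Sat: 05:47–17:46 = 11 h 59 min
Total: 10 h 54 min + 5 h 51 min + 11 h 8 min + 6 h 2 min + 7 h 1 min + 11 h 59 min = 52 h 55 min.

52.92 hours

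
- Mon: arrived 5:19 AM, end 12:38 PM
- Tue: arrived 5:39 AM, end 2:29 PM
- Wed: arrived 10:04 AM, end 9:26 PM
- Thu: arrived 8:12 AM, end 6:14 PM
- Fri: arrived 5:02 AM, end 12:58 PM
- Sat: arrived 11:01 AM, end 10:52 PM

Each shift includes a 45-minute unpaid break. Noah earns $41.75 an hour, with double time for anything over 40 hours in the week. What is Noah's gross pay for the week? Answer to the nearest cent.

$2741.58

Mon: 5:19 AM–12:38 PM = 7 h 19 min; less 45 min break → 6 h 34 min
Tue: 5:39 AM–2:29 PM = 8 h 50 min; less 45 min break → 8 h 5 min
Wed: 10:04 AM–9:26 PM = 11 h 22 min; less 45 min break → 10 h 37 min
Thu: 8:12 AM–6:14 PM = 10 h 2 min; less 45 min break → 9 h 17 min
Fri: 5:02 AM–12:58 PM = 7 h 56 min; less 45 min break → 7 h 11 min
Sat: 11:01 AM–10:52 PM = 11 h 51 min; less 45 min break → 11 h 6 min
Total worked: 52 h 50 min = 3170 min.
Regular 40 h 0 min = 2400 min at $41.75/h; overtime 12 h 50 min = 770 min at $83.50/h.
Pay = (2400 × $41.75 + 770 × $83.50) ÷ 60 = $2741.58.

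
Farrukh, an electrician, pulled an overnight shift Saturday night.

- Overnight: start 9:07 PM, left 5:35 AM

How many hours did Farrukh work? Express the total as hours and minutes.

Overnight: 9:07 PM → midnight = 2 h 53 min; midnight → 5:35 AM = 5 h 35 min; span 8 h 28 min

8 h 28 min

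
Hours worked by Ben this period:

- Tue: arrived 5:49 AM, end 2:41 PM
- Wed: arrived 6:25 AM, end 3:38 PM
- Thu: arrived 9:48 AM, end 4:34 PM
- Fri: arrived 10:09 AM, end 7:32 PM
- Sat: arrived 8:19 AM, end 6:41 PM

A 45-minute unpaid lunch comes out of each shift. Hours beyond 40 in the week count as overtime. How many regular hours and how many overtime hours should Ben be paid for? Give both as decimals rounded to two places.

Tue: 5:49 AM–2:41 PM = 8 h 52 min; less 45 min break → 8 h 7 min
Wed: 6:25 AM–3:38 PM = 9 h 13 min; less 45 min break → 8 h 28 min
Thu: 9:48 AM–4:34 PM = 6 h 46 min; less 45 min break → 6 h 1 min
Fri: 10:09 AM–7:32 PM = 9 h 23 min; less 45 min break → 8 h 38 min
Sat: 8:19 AM–6:41 PM = 10 h 22 min; less 45 min break → 9 h 37 min
Total worked: 40 h 51 min = 40.85 h.
Threshold 40 h → overtime 0 h 51 min, regular 40 h 0 min.

Regular 40.00 hours, overtime 0.85 hours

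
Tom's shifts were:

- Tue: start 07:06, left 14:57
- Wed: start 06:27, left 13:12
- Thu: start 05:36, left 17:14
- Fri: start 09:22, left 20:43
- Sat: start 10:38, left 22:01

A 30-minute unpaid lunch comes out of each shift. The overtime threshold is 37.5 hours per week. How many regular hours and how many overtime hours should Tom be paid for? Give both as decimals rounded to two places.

Regular 37.50 hours, overtime 8.97 hours

Tue: 07:06–14:57 = 7 h 51 min; less 30 min break → 7 h 21 min
Wed: 06:27–13:12 = 6 h 45 min; less 30 min break → 6 h 15 min
Thu: 05:36–17:14 = 11 h 38 min; less 30 min break → 11 h 8 min
Fri: 09:22–20:43 = 11 h 21 min; less 30 min break → 10 h 51 min
Sat: 10:38–22:01 = 11 h 23 min; less 30 min break → 10 h 53 min
Total worked: 46 h 28 min = 46.47 h.
Threshold 37.5 h → overtime 8 h 58 min, regular 37 h 30 min.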